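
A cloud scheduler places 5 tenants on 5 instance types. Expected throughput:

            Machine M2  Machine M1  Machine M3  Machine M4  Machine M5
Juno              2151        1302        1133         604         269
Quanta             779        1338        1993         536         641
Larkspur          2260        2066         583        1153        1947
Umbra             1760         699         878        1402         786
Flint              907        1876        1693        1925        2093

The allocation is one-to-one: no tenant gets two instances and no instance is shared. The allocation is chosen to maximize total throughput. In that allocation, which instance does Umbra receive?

Umbra receives Machine M4.

Optimal: Juno→Machine M2 (2151 ops/s), Quanta→Machine M3 (1993 ops/s), Larkspur→Machine M1 (2066 ops/s), Umbra→Machine M4 (1402 ops/s), Flint→Machine M5 (2093 ops/s) — total 2151+1993+2066+1402+2093 = 9705 ops/s.
Column-greedy (each instance in turn goes to its best remaining tenant) gives 7800 ops/s, worse by 1905.
Next-best assignment: Juno→Machine M2, Quanta→Machine M3, Larkspur→Machine M5, Umbra→Machine M4, Flint→Machine M1 = 9369 ops/s.
Swapping Umbra↔Flint (Umbra→Machine M5 786 ops/s, Flint→Machine M4 1925 ops/s) loses 784.
Umbra's own top instance is Machine M2 (1760 ops/s), but forcing Umbra→Machine M2 and reassigning the rest optimally gives only 8927 ops/s — worse by 778.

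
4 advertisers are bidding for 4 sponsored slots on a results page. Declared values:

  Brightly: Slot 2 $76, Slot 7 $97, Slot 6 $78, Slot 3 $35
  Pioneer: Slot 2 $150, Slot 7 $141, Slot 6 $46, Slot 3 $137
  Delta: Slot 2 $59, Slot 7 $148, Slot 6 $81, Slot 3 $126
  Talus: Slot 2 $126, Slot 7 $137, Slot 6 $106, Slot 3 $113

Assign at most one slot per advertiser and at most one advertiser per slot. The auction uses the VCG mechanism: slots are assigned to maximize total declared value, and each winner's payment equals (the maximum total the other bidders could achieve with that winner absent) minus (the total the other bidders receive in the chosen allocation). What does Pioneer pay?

Pioneer pays $11.

Efficient allocation: Brightly→Slot 6 ($78), Pioneer→Slot 2 ($150), Delta→Slot 3 ($126), Talus→Slot 7 ($137); total welfare W = $491.
Pioneer receives Slot 2 at value $150, so the others get W − 150 = $341.
Without Pioneer: best allocation of the remaining 3 bidders over all 4 slots is Brightly→Slot 6 ($78), Delta→Slot 7 ($148), Talus→Slot 2 ($126), total $352.
VCG payment = (others' best without Pioneer) − (others' welfare with Pioneer) = 352 − 341 = $11.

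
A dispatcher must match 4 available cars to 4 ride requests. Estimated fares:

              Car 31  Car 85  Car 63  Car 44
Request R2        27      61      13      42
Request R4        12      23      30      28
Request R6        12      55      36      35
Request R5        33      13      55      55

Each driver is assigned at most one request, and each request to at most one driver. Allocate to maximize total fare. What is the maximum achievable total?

Max total: $167

Optimal: Car 31→Request R2 ($27), Car 85→Request R6 ($55), Car 63→Request R4 ($30), Car 44→Request R5 ($55) — total 27+55+30+55 = $167.
Row-greedy (each driver in turn takes its best remaining request) gives $158, worse by 9.
Swapping Car 31↔Car 85 (Car 31→Request R6 $12, Car 85→Request R2 $61) loses 9.
Every other assignment is strictly worse.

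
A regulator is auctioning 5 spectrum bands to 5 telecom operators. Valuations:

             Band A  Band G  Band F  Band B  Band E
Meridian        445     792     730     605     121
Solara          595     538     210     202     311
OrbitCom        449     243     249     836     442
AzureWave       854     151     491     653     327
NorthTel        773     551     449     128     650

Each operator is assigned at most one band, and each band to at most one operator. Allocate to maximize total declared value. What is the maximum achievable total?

Treat this as an assignment problem: match each operator to one band.
Optimal: Meridian→Band F ($730M), Solara→Band G ($538M), OrbitCom→Band B ($836M), AzureWave→Band A ($854M), NorthTel→Band E ($650M) — total 730+538+836+854+650 = $3608M.
Column-greedy (each band in turn goes to its best remaining operator) gives $3242M, worse by 366.
Next-best assignment: Meridian→Band G, Solara→Band A, OrbitCom→Band B, AzureWave→Band F, NorthTel→Band E = $3364M.
Swapping AzureWave↔OrbitCom (AzureWave→Band B $653M, OrbitCom→Band A $449M) loses 588.
Checked against all permutations: $3608M is optimal.

Max total: $3608M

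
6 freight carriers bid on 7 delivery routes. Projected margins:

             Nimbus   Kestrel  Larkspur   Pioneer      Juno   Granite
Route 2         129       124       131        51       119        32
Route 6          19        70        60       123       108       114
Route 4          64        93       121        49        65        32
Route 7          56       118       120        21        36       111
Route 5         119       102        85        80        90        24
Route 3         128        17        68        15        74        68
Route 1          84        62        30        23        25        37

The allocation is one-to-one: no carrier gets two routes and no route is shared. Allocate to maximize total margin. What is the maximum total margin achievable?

Optimal: Nimbus→Route 3 ($128k), Kestrel→Route 5 ($102k), Larkspur→Route 4 ($121k), Pioneer→Route 6 ($123k), Juno→Route 2 ($119k), Granite→Route 7 ($111k) — total 128+102+121+123+119+111 = $704k.
Column-greedy (each route in turn goes to its best remaining carrier) gives $651k, worse by 53.

Maximum total: $704k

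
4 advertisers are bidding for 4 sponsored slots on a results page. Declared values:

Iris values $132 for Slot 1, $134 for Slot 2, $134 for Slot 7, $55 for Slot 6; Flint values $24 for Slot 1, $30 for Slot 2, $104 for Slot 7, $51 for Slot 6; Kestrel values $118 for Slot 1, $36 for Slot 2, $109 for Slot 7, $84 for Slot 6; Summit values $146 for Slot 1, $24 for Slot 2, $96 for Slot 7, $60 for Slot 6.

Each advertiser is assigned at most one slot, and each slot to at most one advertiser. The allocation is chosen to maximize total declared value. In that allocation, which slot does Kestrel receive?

Optimal: Iris→Slot 2 ($134), Flint→Slot 7 ($104), Kestrel→Slot 6 ($84), Summit→Slot 1 ($146) — total 134+104+84+146 = $468.
Next-best assignment: Iris→Slot 2, Flint→Slot 6, Kestrel→Slot 7, Summit→Slot 1 = $440.
Checked against all permutations: $468 is optimal.
Kestrel's own top slot is Slot 1 ($118), but forcing Kestrel→Slot 1 and reassigning the rest optimally gives only $416 — worse by 52.

Kestrel receives Slot 6.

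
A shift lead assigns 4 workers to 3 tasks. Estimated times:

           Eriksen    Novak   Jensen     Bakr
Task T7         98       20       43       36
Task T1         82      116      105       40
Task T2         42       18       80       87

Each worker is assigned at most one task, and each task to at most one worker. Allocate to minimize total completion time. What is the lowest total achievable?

This is a one-to-one assignment (minimum-cost bipartite matching).
Optimal: Jensen→Task T7 (43 min), Bakr→Task T1 (40 min), Novak→Task T2 (18 min) — total 43+40+18 = 101 min.
Min-entry greedy (repeatedly take the single cheapest remaining cell) gives 136 min, worse by 35.
Next-best assignment: Novak→Task T7, Bakr→Task T1, Eriksen→Task T2 = 102 min.

Min total: 101 min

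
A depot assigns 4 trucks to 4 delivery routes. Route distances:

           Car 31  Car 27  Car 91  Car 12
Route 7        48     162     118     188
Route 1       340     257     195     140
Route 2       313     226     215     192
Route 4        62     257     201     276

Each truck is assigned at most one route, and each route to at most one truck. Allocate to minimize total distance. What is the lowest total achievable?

Minimum total: 546 km

Optimal: Car 31→Route 4 (62 km), Car 27→Route 2 (226 km), Car 91→Route 7 (118 km), Car 12→Route 1 (140 km) — total 62+226+118+140 = 546 km.
Column-greedy (each route in turn goes to its cheapest remaining truck) gives 660 km, worse by 114.
Next-best assignment: Car 31→Route 4, Car 27→Route 7, Car 91→Route 2, Car 12→Route 1 = 579 km.
Swapping Car 31↔Car 91 (Car 31→Route 7 48 km, Car 91→Route 4 201 km) adds 69.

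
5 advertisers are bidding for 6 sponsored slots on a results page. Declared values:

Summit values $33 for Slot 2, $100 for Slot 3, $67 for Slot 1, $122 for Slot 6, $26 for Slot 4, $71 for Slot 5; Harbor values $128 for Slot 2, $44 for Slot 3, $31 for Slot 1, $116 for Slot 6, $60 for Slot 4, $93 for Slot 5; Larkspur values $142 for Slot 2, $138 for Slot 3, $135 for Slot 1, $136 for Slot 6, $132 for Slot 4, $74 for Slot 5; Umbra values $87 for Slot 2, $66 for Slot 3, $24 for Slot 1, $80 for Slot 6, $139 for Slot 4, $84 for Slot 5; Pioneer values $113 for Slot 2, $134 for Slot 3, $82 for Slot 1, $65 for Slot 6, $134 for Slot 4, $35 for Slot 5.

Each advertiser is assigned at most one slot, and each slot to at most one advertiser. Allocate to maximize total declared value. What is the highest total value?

Maximum total: $658

This is a one-to-one assignment (maximum-weight bipartite matching).
Optimal: Summit→Slot 6 ($122), Harbor→Slot 2 ($128), Larkspur→Slot 1 ($135), Umbra→Slot 4 ($139), Pioneer→Slot 3 ($134) — total 122+128+135+139+134 = $658.
No other one-to-one assignment exceeds $658.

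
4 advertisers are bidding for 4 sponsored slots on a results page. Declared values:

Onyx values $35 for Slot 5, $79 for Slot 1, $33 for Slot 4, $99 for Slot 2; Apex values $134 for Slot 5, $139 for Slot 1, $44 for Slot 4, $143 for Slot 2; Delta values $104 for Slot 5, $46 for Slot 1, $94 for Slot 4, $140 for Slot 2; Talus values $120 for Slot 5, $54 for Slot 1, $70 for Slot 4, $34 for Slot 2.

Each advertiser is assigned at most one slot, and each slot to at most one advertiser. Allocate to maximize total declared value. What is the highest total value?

Max total: $452

Optimal: Onyx→Slot 2 ($99), Apex→Slot 1 ($139), Delta→Slot 4 ($94), Talus→Slot 5 ($120) — total 99+139+94+120 = $452.
Column-greedy (each slot in turn goes to its best remaining advertiser) gives $341, worse by 111.
Swapping Apex↔Talus (Apex→Slot 5 $134, Talus→Slot 1 $54) loses 71.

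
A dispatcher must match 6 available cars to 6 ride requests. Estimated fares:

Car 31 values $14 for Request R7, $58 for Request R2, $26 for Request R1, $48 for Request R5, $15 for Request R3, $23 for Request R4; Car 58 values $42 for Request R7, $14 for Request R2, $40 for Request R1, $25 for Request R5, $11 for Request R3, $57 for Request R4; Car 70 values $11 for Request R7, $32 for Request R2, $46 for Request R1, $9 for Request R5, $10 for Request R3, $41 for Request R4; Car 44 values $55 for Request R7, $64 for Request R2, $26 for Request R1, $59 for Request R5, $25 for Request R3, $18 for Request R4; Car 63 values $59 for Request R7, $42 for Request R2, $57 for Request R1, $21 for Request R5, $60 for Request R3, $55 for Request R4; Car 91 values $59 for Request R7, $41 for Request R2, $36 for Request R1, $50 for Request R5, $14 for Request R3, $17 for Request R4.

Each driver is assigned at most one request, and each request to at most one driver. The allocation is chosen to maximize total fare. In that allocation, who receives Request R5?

Car 44 receives Request R5.

Optimal: Car 31→Request R2 ($58), Car 58→Request R4 ($57), Car 70→Request R1 ($46), Car 44→Request R5 ($59), Car 63→Request R3 ($60), Car 91→Request R7 ($59) — total 58+57+46+59+60+59 = $339.
Max-entry greedy (repeatedly take the single best remaining cell) gives $334, worse by 5.
Swapping Car 91↔Car 70 (Car 91→Request R1 $36, Car 70→Request R7 $11) loses 58.
Checked against all permutations: $339 is optimal.
Car 44's own top request is Request R2 ($64), but forcing Car 44→Request R2 and reassigning the rest optimally gives only $334 — worse by 5.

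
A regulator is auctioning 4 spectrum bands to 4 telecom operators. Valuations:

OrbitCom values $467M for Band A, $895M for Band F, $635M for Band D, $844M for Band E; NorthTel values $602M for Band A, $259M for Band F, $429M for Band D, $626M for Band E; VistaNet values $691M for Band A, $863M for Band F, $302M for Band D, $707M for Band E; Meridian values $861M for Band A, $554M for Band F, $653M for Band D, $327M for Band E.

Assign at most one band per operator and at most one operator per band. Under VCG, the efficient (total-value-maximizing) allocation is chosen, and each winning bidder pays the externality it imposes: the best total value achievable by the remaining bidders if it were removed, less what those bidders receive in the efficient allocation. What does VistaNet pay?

VistaNet pays $248M.

Efficient allocation: OrbitCom→Band E ($844M), NorthTel→Band D ($429M), VistaNet→Band F ($863M), Meridian→Band A ($861M); total welfare W = $2997M.
VistaNet receives Band F at value $863M, so the others get W − 863 = $2134M.
Without VistaNet: best allocation of the remaining 3 bidders over all 4 bands is OrbitCom→Band F ($895M), NorthTel→Band E ($626M), Meridian→Band A ($861M), total $2382M.
VCG payment = (others' best without VistaNet) − (others' welfare with VistaNet) = 2382 − 2134 = $248M.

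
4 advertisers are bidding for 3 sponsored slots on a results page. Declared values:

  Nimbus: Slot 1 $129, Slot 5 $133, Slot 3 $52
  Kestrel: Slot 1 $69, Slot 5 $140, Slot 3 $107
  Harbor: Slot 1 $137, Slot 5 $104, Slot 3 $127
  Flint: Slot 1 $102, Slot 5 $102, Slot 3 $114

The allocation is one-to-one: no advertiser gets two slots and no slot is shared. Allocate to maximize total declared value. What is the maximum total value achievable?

Max total: $396

Optimal: Nimbus→Slot 1 ($129), Kestrel→Slot 5 ($140), Harbor→Slot 3 ($127) — total 129+140+127 = $396.
Column-greedy (each slot in turn goes to its best remaining advertiser) gives $391, worse by 5.
No other one-to-one assignment exceeds $396.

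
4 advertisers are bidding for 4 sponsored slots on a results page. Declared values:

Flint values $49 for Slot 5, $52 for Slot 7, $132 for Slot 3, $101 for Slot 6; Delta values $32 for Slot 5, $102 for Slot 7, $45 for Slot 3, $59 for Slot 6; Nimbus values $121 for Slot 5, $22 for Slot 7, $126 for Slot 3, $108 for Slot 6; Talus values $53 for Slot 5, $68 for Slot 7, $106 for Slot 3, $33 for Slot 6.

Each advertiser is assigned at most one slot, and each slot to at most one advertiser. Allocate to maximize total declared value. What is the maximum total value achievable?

Max total: $430

Optimal: Flint→Slot 6 ($101), Delta→Slot 7 ($102), Nimbus→Slot 5 ($121), Talus→Slot 3 ($106) — total 101+102+121+106 = $430.
Column-greedy (each slot in turn goes to its best remaining advertiser) gives $388, worse by 42.
Checked against all permutations: $430 is optimal.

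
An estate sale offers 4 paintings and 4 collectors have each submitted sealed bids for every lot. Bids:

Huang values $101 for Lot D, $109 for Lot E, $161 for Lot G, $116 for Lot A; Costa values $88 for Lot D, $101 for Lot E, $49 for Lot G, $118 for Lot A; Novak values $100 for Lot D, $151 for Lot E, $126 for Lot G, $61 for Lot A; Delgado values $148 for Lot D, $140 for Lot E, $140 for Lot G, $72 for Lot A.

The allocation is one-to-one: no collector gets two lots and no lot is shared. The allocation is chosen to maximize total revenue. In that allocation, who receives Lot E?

Novak receives Lot E.

Optimal: Huang→Lot G ($161), Costa→Lot A ($118), Novak→Lot E ($151), Delgado→Lot D ($148) — total 161+118+151+148 = $578.
Next-best assignment: Huang→Lot G, Costa→Lot A, Novak→Lot D, Delgado→Lot E = $519.
Swapping Costa↔Novak (Costa→Lot E $101, Novak→Lot A $61) loses 107.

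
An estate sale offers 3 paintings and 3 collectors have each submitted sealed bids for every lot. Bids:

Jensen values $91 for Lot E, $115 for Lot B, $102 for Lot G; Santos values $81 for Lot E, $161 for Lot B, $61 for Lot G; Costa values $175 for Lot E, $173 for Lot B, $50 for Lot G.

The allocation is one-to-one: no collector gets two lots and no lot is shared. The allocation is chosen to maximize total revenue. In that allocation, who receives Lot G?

Jensen receives Lot G.

Optimal: Jensen→Lot G ($102), Santos→Lot B ($161), Costa→Lot E ($175) — total 102+161+175 = $438.
Row-greedy (each collector in turn takes its best remaining lot) gives $246, worse by 192.
Checked against all permutations: $438 is optimal.
Jensen's own top lot is Lot B ($115), but forcing Jensen→Lot B and reassigning the rest optimally gives only $351 — worse by 87.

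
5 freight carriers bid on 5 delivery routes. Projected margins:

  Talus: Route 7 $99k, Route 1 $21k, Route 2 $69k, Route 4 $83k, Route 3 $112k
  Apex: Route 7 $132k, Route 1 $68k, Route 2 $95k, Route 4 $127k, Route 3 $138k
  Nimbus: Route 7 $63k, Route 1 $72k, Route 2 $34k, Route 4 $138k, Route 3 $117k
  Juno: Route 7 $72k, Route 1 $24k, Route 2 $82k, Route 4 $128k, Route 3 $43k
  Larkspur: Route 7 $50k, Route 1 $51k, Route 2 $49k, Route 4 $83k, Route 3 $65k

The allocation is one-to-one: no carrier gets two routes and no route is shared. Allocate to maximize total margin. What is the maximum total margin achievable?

Treat this as an assignment problem: match each carrier to one route.
Optimal: Talus→Route 3 ($112k), Apex→Route 7 ($132k), Nimbus→Route 4 ($138k), Juno→Route 2 ($82k), Larkspur→Route 1 ($51k) — total 112+132+138+82+51 = $515k.
Column-greedy (each route in turn goes to its best remaining carrier) gives $434k, worse by 81.
Every other assignment is strictly worse.

Max total: $515k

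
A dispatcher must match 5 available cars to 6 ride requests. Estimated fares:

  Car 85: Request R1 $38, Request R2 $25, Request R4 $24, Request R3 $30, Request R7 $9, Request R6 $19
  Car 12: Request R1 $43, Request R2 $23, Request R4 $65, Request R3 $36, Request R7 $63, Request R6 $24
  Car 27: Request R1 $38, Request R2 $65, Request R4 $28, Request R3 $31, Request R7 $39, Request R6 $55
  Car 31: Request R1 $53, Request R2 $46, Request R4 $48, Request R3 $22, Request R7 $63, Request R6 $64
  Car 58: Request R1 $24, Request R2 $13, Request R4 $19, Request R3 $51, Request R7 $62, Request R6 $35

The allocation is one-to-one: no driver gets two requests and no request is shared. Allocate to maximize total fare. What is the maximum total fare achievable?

Maximum total: $294

Optimal: Car 85→Request R1 ($38), Car 12→Request R4 ($65), Car 27→Request R2 ($65), Car 31→Request R6 ($64), Car 58→Request R7 ($62) — total 38+65+65+64+62 = $294.
Column-greedy (each request in turn goes to its best remaining driver) gives $243, worse by 51.
Checked against all permutations: $294 is optimal.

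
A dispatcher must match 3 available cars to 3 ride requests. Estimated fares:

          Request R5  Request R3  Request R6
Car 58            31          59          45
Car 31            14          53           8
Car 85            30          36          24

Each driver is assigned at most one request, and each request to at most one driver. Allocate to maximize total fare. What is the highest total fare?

Maximum total: $128

Optimal: Car 58→Request R6 ($45), Car 31→Request R3 ($53), Car 85→Request R5 ($30) — total 45+53+30 = $128.
Column-greedy (each request in turn goes to its best remaining driver) gives $108, worse by 20.
Next-best assignment: Car 58→Request R5, Car 31→Request R3, Car 85→Request R6 = $108.
Swapping Car 58↔Car 31 (Car 58→Request R3 $59, Car 31→Request R6 $8) loses 31.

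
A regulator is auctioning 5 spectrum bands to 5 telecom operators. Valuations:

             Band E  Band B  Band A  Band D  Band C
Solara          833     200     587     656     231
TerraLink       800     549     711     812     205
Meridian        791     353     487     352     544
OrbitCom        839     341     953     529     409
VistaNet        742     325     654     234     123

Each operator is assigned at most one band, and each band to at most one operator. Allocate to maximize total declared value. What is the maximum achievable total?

Max total: $3467M

Optimal: Solara→Band E ($833M), TerraLink→Band D ($812M), Meridian→Band C ($544M), OrbitCom→Band A ($953M), VistaNet→Band B ($325M) — total 833+812+544+953+325 = $3467M.
Column-greedy (each band in turn goes to its best remaining operator) gives $3242M, worse by 225.
Swapping VistaNet↔Meridian (VistaNet→Band C $123M, Meridian→Band B $353M) loses 393.
Checked against all permutations: $3467M is optimal.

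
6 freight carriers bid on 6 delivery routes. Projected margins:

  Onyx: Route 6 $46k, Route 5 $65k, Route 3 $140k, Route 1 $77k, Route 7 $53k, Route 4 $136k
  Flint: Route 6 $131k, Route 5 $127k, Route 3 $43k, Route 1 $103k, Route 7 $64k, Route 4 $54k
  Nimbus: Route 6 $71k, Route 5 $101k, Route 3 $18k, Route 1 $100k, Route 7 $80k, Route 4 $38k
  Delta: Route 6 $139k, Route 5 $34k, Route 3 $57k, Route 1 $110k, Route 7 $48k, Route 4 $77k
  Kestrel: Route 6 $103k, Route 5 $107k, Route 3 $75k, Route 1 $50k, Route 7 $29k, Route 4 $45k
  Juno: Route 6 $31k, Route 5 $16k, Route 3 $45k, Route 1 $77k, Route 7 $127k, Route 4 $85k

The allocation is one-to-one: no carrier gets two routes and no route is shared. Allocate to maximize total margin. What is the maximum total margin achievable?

Optimal: Onyx→Route 4 ($136k), Flint→Route 5 ($127k), Nimbus→Route 1 ($100k), Delta→Route 6 ($139k), Kestrel→Route 3 ($75k), Juno→Route 7 ($127k) — total 136+127+100+139+75+127 = $704k.
Max-entry greedy (repeatedly take the single best remaining cell) gives $678k, worse by 26.

Maximum total: $704k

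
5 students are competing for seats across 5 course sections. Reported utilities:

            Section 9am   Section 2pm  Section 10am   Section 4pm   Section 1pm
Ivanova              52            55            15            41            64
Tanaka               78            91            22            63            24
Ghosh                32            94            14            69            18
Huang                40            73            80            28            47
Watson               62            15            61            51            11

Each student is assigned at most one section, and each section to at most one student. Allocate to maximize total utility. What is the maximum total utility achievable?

This is a one-to-one assignment (maximum-weight bipartite matching).
Optimal: Ivanova→Section 1pm (64 points), Tanaka→Section 9am (78 points), Ghosh→Section 2pm (94 points), Huang→Section 10am (80 points), Watson→Section 4pm (51 points) — total 64+78+94+80+51 = 367 points.
Row-greedy (each student in turn takes its best remaining section) gives 366 points, worse by 1.

Maximum total: 367 points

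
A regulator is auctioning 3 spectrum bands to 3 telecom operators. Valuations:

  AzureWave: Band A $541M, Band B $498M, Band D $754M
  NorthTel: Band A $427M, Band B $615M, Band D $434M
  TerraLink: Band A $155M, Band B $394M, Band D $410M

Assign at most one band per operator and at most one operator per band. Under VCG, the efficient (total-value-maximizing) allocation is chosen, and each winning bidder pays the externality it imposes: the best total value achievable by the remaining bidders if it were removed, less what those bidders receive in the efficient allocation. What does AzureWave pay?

AzureWave pays $204M.

Efficient allocation: AzureWave→Band D ($754M), NorthTel→Band A ($427M), TerraLink→Band B ($394M); total welfare W = $1575M.
AzureWave receives Band D at value $754M, so the others get W − 754 = $821M.
Without AzureWave: best allocation of the remaining 2 bidders over all 3 bands is NorthTel→Band B ($615M), TerraLink→Band D ($410M), total $1025M.
VCG payment = (others' best without AzureWave) − (others' welfare with AzureWave) = 1025 − 821 = $204M.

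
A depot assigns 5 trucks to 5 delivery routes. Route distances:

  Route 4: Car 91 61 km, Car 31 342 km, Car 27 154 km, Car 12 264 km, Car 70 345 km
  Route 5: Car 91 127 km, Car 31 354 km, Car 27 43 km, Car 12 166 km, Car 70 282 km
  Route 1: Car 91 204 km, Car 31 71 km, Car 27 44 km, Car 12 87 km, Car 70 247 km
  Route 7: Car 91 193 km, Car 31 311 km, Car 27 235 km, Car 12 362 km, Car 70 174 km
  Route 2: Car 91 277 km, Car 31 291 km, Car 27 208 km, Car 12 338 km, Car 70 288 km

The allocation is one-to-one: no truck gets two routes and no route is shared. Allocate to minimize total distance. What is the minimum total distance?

Minimum total: 656 km

This is a one-to-one assignment (minimum-cost bipartite matching).
Optimal: Car 91→Route 4 (61 km), Car 31→Route 2 (291 km), Car 27→Route 5 (43 km), Car 12→Route 1 (87 km), Car 70→Route 7 (174 km) — total 61+291+43+87+174 = 656 km.
Next-best assignment: Car 91→Route 4, Car 31→Route 1, Car 27→Route 2, Car 12→Route 5, Car 70→Route 7 = 680 km.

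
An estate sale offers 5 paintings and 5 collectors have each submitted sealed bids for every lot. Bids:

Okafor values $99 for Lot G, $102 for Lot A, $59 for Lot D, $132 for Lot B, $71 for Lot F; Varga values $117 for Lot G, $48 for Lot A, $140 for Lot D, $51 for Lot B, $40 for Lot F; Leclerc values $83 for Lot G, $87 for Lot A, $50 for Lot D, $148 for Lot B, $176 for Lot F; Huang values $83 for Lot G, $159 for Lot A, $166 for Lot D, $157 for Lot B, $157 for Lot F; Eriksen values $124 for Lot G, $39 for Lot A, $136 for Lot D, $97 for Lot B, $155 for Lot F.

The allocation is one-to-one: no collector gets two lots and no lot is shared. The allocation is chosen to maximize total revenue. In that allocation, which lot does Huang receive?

Optimal: Okafor→Lot B ($132), Varga→Lot D ($140), Leclerc→Lot F ($176), Huang→Lot A ($159), Eriksen→Lot G ($124) — total 132+140+176+159+124 = $731.
Max-entry greedy (repeatedly take the single best remaining cell) gives $646, worse by 85.
Next-best assignment: Okafor→Lot B, Varga→Lot G, Leclerc→Lot F, Huang→Lot A, Eriksen→Lot D = $720.
Swapping Varga↔Leclerc (Varga→Lot F $40, Leclerc→Lot D $50) loses 226.
Checked against all permutations: $731 is optimal.
Huang's own top lot is Lot D ($166), but forcing Huang→Lot D and reassigning the rest optimally gives only $688 — worse by 43.

Huang receives Lot A.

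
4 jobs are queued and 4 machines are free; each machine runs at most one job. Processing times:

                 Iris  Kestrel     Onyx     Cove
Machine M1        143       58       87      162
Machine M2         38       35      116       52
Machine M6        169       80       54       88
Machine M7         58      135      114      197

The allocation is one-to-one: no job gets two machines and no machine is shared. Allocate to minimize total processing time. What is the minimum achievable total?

Min total: 222 min

Optimal: Iris→Machine M7 (58 min), Kestrel→Machine M1 (58 min), Onyx→Machine M6 (54 min), Cove→Machine M2 (52 min) — total 58+58+54+52 = 222 min.
Row-greedy (each job in turn takes its cheapest remaining machine) gives 347 min, worse by 125.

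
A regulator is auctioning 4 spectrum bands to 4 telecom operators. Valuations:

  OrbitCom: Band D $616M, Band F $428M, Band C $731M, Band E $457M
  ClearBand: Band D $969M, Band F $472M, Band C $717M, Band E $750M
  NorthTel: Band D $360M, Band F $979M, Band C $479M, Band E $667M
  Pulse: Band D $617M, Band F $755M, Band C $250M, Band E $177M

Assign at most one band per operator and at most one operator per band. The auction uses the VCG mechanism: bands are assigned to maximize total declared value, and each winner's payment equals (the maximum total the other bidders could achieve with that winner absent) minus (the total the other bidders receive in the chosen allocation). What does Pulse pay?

Efficient allocation: OrbitCom→Band C ($731M), ClearBand→Band D ($969M), NorthTel→Band E ($667M), Pulse→Band F ($755M); total welfare W = $3122M.
Pulse receives Band F at value $755M, so the others get W − 755 = $2367M.
Without Pulse: best allocation of the remaining 3 bidders over all 4 bands is OrbitCom→Band C ($731M), ClearBand→Band D ($969M), NorthTel→Band F ($979M), total $2679M.
VCG payment = (others' best without Pulse) − (others' welfare with Pulse) = 2679 − 2367 = $312M.

Pulse pays $312M.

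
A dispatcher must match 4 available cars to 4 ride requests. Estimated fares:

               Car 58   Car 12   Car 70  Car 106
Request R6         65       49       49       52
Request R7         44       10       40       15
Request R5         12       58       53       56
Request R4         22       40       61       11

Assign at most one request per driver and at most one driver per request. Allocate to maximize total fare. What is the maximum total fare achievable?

Max total: $215

Optimal: Car 58→Request R7 ($44), Car 12→Request R5 ($58), Car 70→Request R4 ($61), Car 106→Request R6 ($52) — total 44+58+61+52 = $215.
Column-greedy (each request in turn goes to its best remaining driver) gives $174, worse by 41.
No other one-to-one assignment exceeds $215.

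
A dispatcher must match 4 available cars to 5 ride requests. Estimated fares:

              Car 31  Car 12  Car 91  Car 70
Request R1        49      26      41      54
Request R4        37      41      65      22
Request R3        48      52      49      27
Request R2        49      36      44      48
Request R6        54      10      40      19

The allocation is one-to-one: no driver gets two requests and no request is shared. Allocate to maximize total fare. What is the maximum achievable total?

Max total: $225

Optimal: Car 31→Request R6 ($54), Car 12→Request R3 ($52), Car 91→Request R4 ($65), Car 70→Request R1 ($54) — total 54+52+65+54 = $225.
Column-greedy (each request in turn goes to its best remaining driver) gives $220, worse by 5.
Every other assignment is strictly worse.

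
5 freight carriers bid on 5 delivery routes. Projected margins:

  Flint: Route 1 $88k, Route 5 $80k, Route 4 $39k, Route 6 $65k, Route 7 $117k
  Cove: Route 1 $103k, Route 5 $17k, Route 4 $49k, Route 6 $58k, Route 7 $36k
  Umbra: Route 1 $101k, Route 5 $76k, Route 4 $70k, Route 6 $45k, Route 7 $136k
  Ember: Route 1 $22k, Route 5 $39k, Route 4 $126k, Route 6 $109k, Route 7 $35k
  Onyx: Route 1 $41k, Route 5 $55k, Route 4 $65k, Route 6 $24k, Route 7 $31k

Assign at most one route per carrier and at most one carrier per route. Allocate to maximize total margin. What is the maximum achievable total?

This is the linear assignment problem.
Optimal: Flint→Route 5 ($80k), Cove→Route 1 ($103k), Umbra→Route 7 ($136k), Ember→Route 6 ($109k), Onyx→Route 4 ($65k) — total 80+103+136+109+65 = $493k.
Max-entry greedy (repeatedly take the single best remaining cell) gives $469k, worse by 24.
Swapping Onyx↔Flint (Onyx→Route 5 $55k, Flint→Route 4 $39k) loses 51.

Maximum total: $493k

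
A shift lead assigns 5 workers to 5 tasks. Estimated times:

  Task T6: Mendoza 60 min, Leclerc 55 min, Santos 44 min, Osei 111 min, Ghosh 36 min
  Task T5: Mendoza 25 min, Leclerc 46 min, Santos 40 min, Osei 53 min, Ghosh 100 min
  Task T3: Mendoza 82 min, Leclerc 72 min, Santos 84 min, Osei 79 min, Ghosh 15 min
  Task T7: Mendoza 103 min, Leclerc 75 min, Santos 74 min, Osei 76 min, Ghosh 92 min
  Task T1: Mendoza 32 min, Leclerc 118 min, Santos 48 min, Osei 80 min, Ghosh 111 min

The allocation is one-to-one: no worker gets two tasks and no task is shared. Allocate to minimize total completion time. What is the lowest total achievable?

Min total: 213 min

Optimal: Mendoza→Task T1 (32 min), Leclerc→Task T5 (46 min), Santos→Task T6 (44 min), Osei→Task T7 (76 min), Ghosh→Task T3 (15 min) — total 32+46+44+76+15 = 213 min.
Checked against all permutations: 213 min is optimal.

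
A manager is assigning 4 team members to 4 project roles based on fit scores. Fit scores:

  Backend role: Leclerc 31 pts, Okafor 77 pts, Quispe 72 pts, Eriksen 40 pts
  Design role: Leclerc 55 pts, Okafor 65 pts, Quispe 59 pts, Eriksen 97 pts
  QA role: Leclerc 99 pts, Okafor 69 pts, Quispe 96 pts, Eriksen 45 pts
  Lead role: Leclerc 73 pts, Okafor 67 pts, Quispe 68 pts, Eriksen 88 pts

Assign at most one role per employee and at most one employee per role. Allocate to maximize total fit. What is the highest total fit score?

Max total: 343 pts

Optimal: Leclerc→Lead role (73 pts), Okafor→Backend role (77 pts), Quispe→QA role (96 pts), Eriksen→Design role (97 pts) — total 73+77+96+97 = 343 pts.
Max-entry greedy (repeatedly take the single best remaining cell) gives 341 pts, worse by 2.
No other one-to-one assignment exceeds 343 pts.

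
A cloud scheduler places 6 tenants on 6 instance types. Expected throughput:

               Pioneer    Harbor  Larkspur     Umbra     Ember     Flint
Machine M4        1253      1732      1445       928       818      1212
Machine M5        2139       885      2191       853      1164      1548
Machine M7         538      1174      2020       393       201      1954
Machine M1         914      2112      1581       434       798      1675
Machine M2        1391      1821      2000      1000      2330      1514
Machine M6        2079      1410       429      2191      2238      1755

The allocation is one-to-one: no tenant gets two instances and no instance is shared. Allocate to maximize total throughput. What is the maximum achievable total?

Optimal: Pioneer→Machine M5 (2139 ops/s), Harbor→Machine M1 (2112 ops/s), Larkspur→Machine M4 (1445 ops/s), Umbra→Machine M6 (2191 ops/s), Ember→Machine M2 (2330 ops/s), Flint→Machine M7 (1954 ops/s) — total 2139+2112+1445+2191+2330+1954 = 12171 ops/s.
Next-best assignment: Pioneer→Machine M5, Harbor→Machine M4, Larkspur→Machine M7, Umbra→Machine M6, Ember→Machine M2, Flint→Machine M1 = 12087 ops/s.
Swapping Flint↔Umbra (Flint→Machine M6 1755 ops/s, Umbra→Machine M7 393 ops/s) loses 1997.
Every other assignment is strictly worse.

Maximum total: 12171 ops/s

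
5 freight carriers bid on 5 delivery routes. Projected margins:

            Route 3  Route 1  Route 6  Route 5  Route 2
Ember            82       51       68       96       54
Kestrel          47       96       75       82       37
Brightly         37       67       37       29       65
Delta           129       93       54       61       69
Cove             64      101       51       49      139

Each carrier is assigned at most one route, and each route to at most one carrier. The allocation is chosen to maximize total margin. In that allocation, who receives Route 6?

Kestrel receives Route 6.

Treat this as an assignment problem: match each carrier to one route.
Optimal: Ember→Route 5 ($96k), Kestrel→Route 6 ($75k), Brightly→Route 1 ($67k), Delta→Route 3 ($129k), Cove→Route 2 ($139k) — total 96+75+67+129+139 = $506k.
Next-best assignment: Ember→Route 5, Kestrel→Route 1, Brightly→Route 6, Delta→Route 3, Cove→Route 2 = $497k.
Swapping Brightly↔Cove (Brightly→Route 2 $65k, Cove→Route 1 $101k) loses 40.
Every other assignment is strictly worse.
Kestrel's own top route is Route 1 ($96k), but forcing Kestrel→Route 1 and reassigning the rest optimally gives only $497k — worse by 9.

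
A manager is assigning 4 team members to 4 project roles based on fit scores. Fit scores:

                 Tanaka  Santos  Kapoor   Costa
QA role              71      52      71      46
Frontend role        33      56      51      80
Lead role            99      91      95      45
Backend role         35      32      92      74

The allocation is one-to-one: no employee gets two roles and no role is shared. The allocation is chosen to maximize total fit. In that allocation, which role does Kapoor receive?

Optimal: Tanaka→QA role (71 pts), Santos→Lead role (91 pts), Kapoor→Backend role (92 pts), Costa→Frontend role (80 pts) — total 71+91+92+80 = 334 pts.
Column-greedy (each role in turn goes to its best remaining employee) gives 278 pts, worse by 56.
No other one-to-one assignment exceeds 334 pts.
Kapoor's own top role is Lead role (95 pts), but forcing Kapoor→Lead role and reassigning the rest optimally gives only 296 pts — worse by 38.

Kapoor receives Backend role.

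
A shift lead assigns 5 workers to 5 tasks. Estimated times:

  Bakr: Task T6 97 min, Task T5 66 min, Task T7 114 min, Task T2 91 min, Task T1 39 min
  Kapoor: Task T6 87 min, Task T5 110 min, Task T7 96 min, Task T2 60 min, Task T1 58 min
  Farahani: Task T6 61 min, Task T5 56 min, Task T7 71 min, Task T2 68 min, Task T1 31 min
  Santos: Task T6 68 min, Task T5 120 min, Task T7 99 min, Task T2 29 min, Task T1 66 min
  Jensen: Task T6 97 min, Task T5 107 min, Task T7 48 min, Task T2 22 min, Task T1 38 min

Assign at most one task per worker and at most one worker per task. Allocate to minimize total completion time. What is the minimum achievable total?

This is a one-to-one assignment (minimum-cost bipartite matching).
Optimal: Bakr→Task T1 (39 min), Kapoor→Task T6 (87 min), Farahani→Task T5 (56 min), Santos→Task T2 (29 min), Jensen→Task T7 (48 min) — total 39+87+56+29+48 = 259 min.
Column-greedy (each task in turn goes to its cheapest remaining worker) gives 262 min, worse by 3.
Next-best assignment: Bakr→Task T5, Kapoor→Task T6, Farahani→Task T1, Santos→Task T2, Jensen→Task T7 = 261 min.
Checked against all permutations: 259 min is optimal.

Minimum total: 259 min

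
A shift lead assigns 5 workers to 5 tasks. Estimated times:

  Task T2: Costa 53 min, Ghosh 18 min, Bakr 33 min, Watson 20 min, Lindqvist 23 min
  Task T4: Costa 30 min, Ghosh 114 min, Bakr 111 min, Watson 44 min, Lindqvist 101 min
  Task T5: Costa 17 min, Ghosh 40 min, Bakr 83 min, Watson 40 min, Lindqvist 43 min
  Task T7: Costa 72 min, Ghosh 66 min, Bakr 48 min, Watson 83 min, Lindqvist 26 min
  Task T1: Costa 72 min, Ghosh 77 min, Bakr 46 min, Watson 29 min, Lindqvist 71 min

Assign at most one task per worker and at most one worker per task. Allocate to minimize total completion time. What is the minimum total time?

Min total: 151 min

Optimal: Costa→Task T5 (17 min), Ghosh→Task T2 (18 min), Bakr→Task T1 (46 min), Watson→Task T4 (44 min), Lindqvist→Task T7 (26 min) — total 17+18+46+44+26 = 151 min.
Min-entry greedy (repeatedly take the single cheapest remaining cell) gives 201 min, worse by 50.
Next-best assignment: Costa→Task T4, Ghosh→Task T5, Bakr→Task T2, Watson→Task T1, Lindqvist→Task T7 = 158 min.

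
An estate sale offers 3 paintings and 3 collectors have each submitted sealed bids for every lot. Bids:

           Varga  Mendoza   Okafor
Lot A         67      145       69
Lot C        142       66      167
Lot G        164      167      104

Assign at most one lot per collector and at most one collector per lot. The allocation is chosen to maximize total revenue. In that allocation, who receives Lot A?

This is a one-to-one assignment (maximum-weight bipartite matching).
Optimal: Varga→Lot G ($164), Mendoza→Lot A ($145), Okafor→Lot C ($167) — total 164+145+167 = $476.
Next-best assignment: Varga→Lot A, Mendoza→Lot G, Okafor→Lot C = $401.
Mendoza's own top lot is Lot G ($167), but forcing Mendoza→Lot G and reassigning the rest optimally gives only $401 — worse by 75.

Mendoza receives Lot A.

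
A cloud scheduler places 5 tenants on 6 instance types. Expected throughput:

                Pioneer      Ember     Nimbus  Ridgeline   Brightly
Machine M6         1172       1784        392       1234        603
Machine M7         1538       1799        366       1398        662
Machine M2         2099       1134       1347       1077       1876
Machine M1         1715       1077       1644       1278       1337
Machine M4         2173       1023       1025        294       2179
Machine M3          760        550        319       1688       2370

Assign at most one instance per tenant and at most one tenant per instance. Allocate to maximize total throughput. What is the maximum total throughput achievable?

This is the linear assignment problem.
Optimal: Pioneer→Machine M2 (2099 ops/s), Ember→Machine M7 (1799 ops/s), Nimbus→Machine M1 (1644 ops/s), Ridgeline→Machine M3 (1688 ops/s), Brightly→Machine M4 (2179 ops/s) — total 2099+1799+1644+1688+2179 = 9409 ops/s.
Next-best assignment: Pioneer→Machine M2, Ember→Machine M6, Nimbus→Machine M1, Ridgeline→Machine M3, Brightly→Machine M4 = 9394 ops/s.
Swapping Ridgeline↔Brightly (Ridgeline→Machine M4 294 ops/s, Brightly→Machine M3 2370 ops/s) loses 1203.

Maximum total: 9409 ops/s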